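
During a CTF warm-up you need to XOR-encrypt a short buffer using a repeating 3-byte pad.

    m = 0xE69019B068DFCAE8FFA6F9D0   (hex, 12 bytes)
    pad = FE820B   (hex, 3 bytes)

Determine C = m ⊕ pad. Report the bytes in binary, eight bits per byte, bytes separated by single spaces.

The 3-byte key repeats, so the effective keystream is fe 82 0b fe 82 0b fe 82 0b fe 82 0b.
byte 0: e6 xor fe = 18
byte 1: 90 xor 82 = 12
byte 2: 19 xor 0b = 12
byte 3: b0 xor fe = 4e
byte 4: 68 xor 82 = ea
byte 5: df xor 0b = d4
byte 6: ca xor fe = 34
byte 7: e8 xor 82 = 6a
byte 8: ff xor 0b = f4
byte 9: a6 xor fe = 58
byte 10: f9 xor 82 = 7b
byte 11: d0 xor 0b = db

00011000 00010010 00010010 01001110 11101010 11010100 00110100 01101010 11110100 01011000 01111011 11011011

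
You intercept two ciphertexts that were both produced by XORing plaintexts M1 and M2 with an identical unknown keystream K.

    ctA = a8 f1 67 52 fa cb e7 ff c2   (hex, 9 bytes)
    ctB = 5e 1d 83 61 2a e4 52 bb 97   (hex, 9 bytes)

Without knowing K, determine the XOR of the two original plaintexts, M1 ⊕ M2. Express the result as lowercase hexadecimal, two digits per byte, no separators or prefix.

ctA ⊕ ctB = (M1 ⊕ K) ⊕ (M2 ⊕ K) = M1 ⊕ M2 — the shared key cancels under XOR.
a8 ⊕ 5e = f6
f1 ⊕ 1d = ec
67 ⊕ 83 = e4
52 ⊕ 61 = 33
fa ⊕ 2a = d0
cb ⊕ e4 = 2f
e7 ⊕ 52 = b5
ff ⊕ bb = 44
c2 ⊕ 97 = 55

f6ece433d02fb54455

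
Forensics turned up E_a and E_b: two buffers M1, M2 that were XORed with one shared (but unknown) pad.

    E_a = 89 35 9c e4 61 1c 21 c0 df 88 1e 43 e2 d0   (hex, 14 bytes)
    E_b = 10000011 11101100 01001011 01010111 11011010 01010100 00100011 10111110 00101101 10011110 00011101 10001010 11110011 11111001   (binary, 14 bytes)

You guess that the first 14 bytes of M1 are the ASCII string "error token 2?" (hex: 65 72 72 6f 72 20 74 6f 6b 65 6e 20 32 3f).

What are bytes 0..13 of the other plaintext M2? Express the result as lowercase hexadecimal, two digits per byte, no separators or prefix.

First, E_a ⊕ E_b = (M1 ⊕ K) ⊕ (M2 ⊕ K) = M1 ⊕ M2, so the key drops out. Then M2 = (M1 ⊕ M2) ⊕ M1 over the first 14 bytes.
byte 0: (89 xor 83) xor 65 = 0a xor 65 = 6f
byte 1: (35 xor ec) xor 72 = d9 xor 72 = ab
byte 2: (9c xor 4b) xor 72 = d7 xor 72 = a5
byte 3: (e4 xor 57) xor 6f = b3 xor 6f = dc
byte 4: (61 xor da) xor 72 = bb xor 72 = c9
byte 5: (1c xor 54) xor 20 = 48 xor 20 = 68
byte 6: (21 xor 23) xor 74 = 02 xor 74 = 76
byte 7: (c0 xor be) xor 6f = 7e xor 6f = 11
byte 8: (df xor 2d) xor 6b = f2 xor 6b = 99
byte 9: (88 xor 9e) xor 65 = 16 xor 65 = 73
byte 10: (1e xor 1d) xor 6e = 03 xor 6e = 6d
byte 11: (43 xor 8a) xor 20 = c9 xor 20 = e9
byte 12: (e2 xor f3) xor 32 = 11 xor 32 = 23
byte 13: (d0 xor f9) xor 3f = 29 xor 3f = 16

6faba5dcc968761199736de92316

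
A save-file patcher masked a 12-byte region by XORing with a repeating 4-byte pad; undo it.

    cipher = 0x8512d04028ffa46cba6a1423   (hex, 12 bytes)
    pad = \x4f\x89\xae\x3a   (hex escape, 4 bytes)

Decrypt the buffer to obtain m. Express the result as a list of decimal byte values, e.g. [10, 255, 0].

The 4-byte key repeats, so the effective keystream is 4f 89 ae 3a 4f 89 ae 3a 4f 89 ae 3a.
byte 0: 85 ^ 4f = ca
byte 1: 12 ^ 89 = 9b
byte 2: d0 ^ ae = 7e
byte 3: 40 ^ 3a = 7a
byte 4: 28 ^ 4f = 67
byte 5: ff ^ 89 = 76
byte 6: a4 ^ ae = 0a
byte 7: 6c ^ 3a = 56
byte 8: ba ^ 4f = f5
byte 9: 6a ^ 89 = e3
byte 10: 14 ^ ae = ba
byte 11: 23 ^ 3a = 19

[202, 155, 126, 122, 103, 118, 10, 86, 245, 227, 186, 25]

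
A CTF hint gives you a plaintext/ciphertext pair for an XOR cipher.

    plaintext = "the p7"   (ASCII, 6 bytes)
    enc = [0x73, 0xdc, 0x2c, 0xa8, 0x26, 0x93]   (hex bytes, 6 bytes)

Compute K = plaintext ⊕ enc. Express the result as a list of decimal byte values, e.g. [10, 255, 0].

Since enc = plaintext ⊕ K, XORing both sides with plaintext gives K = plaintext ⊕ enc.
74 ^ 73 = 07
68 ^ dc = b4
65 ^ 2c = 49
20 ^ a8 = 88
70 ^ 26 = 56
37 ^ 93 = a4

[7, 180, 73, 136, 86, 164]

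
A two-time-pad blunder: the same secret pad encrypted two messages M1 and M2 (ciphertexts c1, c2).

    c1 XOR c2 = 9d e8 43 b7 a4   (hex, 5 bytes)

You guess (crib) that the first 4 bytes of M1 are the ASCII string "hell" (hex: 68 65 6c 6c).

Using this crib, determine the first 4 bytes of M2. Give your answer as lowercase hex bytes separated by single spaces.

Since c1 ⊕ c2 = M1 ⊕ M2, XORing with the guessed M1 bytes yields the corresponding M2 bytes: M2 = (c1 ⊕ c2) ⊕ M1.
9d xor 68 = f5
e8 xor 65 = 8d
43 xor 6c = 2f
b7 xor 6c = db

f5 8d 2f db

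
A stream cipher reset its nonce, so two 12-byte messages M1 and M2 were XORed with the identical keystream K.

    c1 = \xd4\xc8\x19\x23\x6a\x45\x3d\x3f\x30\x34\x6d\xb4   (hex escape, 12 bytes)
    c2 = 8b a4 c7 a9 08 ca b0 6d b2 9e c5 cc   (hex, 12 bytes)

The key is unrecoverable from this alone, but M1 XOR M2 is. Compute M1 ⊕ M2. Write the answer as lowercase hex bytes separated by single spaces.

c1 ⊕ c2 = (M1 ⊕ K) ⊕ (M2 ⊕ K) = M1 ⊕ M2 — the shared key cancels under XOR.
byte 0: 11010100 xor 10001011 = 01011111
byte 1: 11001000 xor 10100100 = 01101100
byte 2: 00011001 xor 11000111 = 11011110
byte 3: 00100011 xor 10101001 = 10001010
byte 4: 01101010 xor 00001000 = 01100010
byte 5: 01000101 xor 11001010 = 10001111
byte 6: 00111101 xor 10110000 = 10001101
byte 7: 00111111 xor 01101101 = 01010010
byte 8: 00110000 xor 10110010 = 10000010
byte 9: 00110100 xor 10011110 = 10101010
byte 10: 01101101 xor 11000101 = 10101000
byte 11: 10110100 xor 11001100 = 01111000

5f 6c de 8a 62 8f 8d 52 82 aa a8 78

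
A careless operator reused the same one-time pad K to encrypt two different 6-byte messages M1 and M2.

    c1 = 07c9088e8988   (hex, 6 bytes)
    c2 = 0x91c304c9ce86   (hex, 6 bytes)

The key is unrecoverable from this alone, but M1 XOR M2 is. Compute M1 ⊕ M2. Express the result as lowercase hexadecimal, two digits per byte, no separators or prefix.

960a0c47470e

c1 ⊕ c2 = (M1 ⊕ K) ⊕ (M2 ⊕ K) = M1 ⊕ M2 — the shared key cancels under XOR.
byte 0:   7 XOR 145 = 150
byte 1: 201 XOR 195 =  10
byte 2:   8 XOR   4 =  12
byte 3: 142 XOR 201 =  71
byte 4: 137 XOR 206 =  71
byte 5: 136 XOR 134 =  14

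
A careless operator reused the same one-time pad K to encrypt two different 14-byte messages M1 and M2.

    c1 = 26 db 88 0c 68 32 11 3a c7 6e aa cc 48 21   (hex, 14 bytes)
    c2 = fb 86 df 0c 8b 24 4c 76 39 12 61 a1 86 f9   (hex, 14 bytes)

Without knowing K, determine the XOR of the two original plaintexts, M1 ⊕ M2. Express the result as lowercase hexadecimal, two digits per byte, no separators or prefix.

dd5d5700e3165d4cfe7ccb6dced8

c1 ⊕ c2 = (M1 ⊕ K) ⊕ (M2 ⊕ K) = M1 ⊕ M2 — the shared key cancels under XOR.
00100110 ^ 11111011 = 11011101
11011011 ^ 10000110 = 01011101
10001000 ^ 11011111 = 01010111
00001100 ^ 00001100 = 00000000
01101000 ^ 10001011 = 11100011
00110010 ^ 00100100 = 00010110
00010001 ^ 01001100 = 01011101
00111010 ^ 01110110 = 01001100
11000111 ^ 00111001 = 11111110
01101110 ^ 00010010 = 01111100
10101010 ^ 01100001 = 11001011
11001100 ^ 10100001 = 01101101
01001000 ^ 10000110 = 11001110
00100001 ^ 11111001 = 11011000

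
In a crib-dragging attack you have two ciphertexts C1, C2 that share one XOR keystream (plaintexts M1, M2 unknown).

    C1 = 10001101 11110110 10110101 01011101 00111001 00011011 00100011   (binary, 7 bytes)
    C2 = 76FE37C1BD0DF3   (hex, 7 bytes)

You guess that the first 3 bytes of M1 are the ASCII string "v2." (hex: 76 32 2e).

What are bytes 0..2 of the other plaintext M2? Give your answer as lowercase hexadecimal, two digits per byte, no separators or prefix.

First, C1 ⊕ C2 = (M1 ⊕ K) ⊕ (M2 ⊕ K) = M1 ⊕ M2, so the key drops out. Then M2 = (M1 ⊕ M2) ⊕ M1 over the first 3 bytes.
byte 0: (8d ^ 76) ^ 76 = fb ^ 76 = 8d
byte 1: (f6 ^ fe) ^ 32 = 08 ^ 32 = 3a
byte 2: (b5 ^ 37) ^ 2e = 82 ^ 2e = ac

8d3aac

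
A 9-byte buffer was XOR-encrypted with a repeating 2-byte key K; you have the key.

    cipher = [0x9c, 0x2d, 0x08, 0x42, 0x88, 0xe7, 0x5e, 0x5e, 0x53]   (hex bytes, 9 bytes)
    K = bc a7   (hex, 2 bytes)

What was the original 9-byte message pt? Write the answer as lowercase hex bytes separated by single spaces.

20 8a b4 e5 34 40 e2 f9 ef

The 2-byte key repeats, so the effective keystream is bc a7 bc a7 bc a7 bc a7 bc.
byte 0: 9c XOR bc = 20
byte 1: 2d XOR a7 = 8a
byte 2: 08 XOR bc = b4
byte 3: 42 XOR a7 = e5
byte 4: 88 XOR bc = 34
byte 5: e7 XOR a7 = 40
byte 6: 5e XOR bc = e2
byte 7: 5e XOR a7 = f9
byte 8: 53 XOR bc = ef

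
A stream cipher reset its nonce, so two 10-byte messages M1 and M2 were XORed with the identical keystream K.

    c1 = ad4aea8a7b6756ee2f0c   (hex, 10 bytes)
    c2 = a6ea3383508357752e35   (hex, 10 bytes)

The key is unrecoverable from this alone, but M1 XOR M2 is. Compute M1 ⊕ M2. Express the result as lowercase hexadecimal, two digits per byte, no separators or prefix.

0ba0d9092be4019b0139

c1 ⊕ c2 = (M1 ⊕ K) ⊕ (M2 ⊕ K) = M1 ⊕ M2 — the shared key cancels under XOR.
173 xor 166 =  11
 74 xor 234 = 160
234 xor  51 = 217
138 xor 131 =   9
123 xor  80 =  43
103 xor 131 = 228
 86 xor  87 =   1
238 xor 117 = 155
 47 xor  46 =   1
 12 xor  53 =  57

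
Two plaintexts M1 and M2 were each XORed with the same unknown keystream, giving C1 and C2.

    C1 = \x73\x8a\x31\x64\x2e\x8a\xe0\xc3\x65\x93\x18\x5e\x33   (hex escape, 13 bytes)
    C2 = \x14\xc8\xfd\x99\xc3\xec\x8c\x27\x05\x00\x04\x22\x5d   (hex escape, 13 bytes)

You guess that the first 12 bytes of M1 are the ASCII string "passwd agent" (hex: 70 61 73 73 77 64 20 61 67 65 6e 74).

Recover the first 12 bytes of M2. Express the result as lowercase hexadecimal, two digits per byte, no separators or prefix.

1723bf8e9a024c8507f67208

First, C1 ⊕ C2 = (M1 ⊕ K) ⊕ (M2 ⊕ K) = M1 ⊕ M2, so the key drops out. Then M2 = (M1 ⊕ M2) ⊕ M1 over the first 12 bytes.
byte 0: (73 xor 14) xor 70 = 67 xor 70 = 17
byte 1: (8a xor c8) xor 61 = 42 xor 61 = 23
byte 2: (31 xor fd) xor 73 = cc xor 73 = bf
byte 3: (64 xor 99) xor 73 = fd xor 73 = 8e
byte 4: (2e xor c3) xor 77 = ed xor 77 = 9a
byte 5: (8a xor ec) xor 64 = 66 xor 64 = 02
byte 6: (e0 xor 8c) xor 20 = 6c xor 20 = 4c
byte 7: (c3 xor 27) xor 61 = e4 xor 61 = 85
byte 8: (65 xor 05) xor 67 = 60 xor 67 = 07
byte 9: (93 xor 00) xor 65 = 93 xor 65 = f6
byte 10: (18 xor 04) xor 6e = 1c xor 6e = 72
byte 11: (5e xor 22) xor 74 = 7c xor 74 = 08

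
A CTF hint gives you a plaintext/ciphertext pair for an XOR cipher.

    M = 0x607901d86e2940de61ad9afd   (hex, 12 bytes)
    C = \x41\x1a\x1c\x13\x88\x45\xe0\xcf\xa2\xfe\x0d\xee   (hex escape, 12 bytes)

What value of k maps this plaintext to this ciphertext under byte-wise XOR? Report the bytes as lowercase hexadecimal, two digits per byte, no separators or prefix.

21631dcbe66ca011c3539713

Since C = M ⊕ k, XORing both sides with M gives k = M ⊕ C.
60 ⊕ 41 = 21
79 ⊕ 1a = 63
01 ⊕ 1c = 1d
d8 ⊕ 13 = cb
6e ⊕ 88 = e6
29 ⊕ 45 = 6c
40 ⊕ e0 = a0
de ⊕ cf = 11
61 ⊕ a2 = c3
ad ⊕ fe = 53
9a ⊕ 0d = 97
fd ⊕ ee = 13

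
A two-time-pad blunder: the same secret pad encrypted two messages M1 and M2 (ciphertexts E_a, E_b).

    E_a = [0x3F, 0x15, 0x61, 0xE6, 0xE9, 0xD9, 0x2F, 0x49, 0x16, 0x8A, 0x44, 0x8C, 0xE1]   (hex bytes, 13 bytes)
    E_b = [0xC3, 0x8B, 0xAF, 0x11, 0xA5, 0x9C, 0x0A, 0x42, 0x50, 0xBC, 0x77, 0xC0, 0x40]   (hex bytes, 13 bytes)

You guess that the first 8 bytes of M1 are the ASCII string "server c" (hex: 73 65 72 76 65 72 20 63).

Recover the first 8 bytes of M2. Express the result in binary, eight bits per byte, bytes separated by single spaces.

First, E_a ⊕ E_b = (M1 ⊕ K) ⊕ (M2 ⊕ K) = M1 ⊕ M2, so the key drops out. Then M2 = (M1 ⊕ M2) ⊕ M1 over the first 8 bytes.
byte 0: (3f xor c3) xor 73 = fc xor 73 = 8f
byte 1: (15 xor 8b) xor 65 = 9e xor 65 = fb
byte 2: (61 xor af) xor 72 = ce xor 72 = bc
byte 3: (e6 xor 11) xor 76 = f7 xor 76 = 81
byte 4: (e9 xor a5) xor 65 = 4c xor 65 = 29
byte 5: (d9 xor 9c) xor 72 = 45 xor 72 = 37
byte 6: (2f xor 0a) xor 20 = 25 xor 20 = 05
byte 7: (49 xor 42) xor 63 = 0b xor 63 = 68

10001111 11111011 10111100 10000001 00101001 00110111 00000101 01101000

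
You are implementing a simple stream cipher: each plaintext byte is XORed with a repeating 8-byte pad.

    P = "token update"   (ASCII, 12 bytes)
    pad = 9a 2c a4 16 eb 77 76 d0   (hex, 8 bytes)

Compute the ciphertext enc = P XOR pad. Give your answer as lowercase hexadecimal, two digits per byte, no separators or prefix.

ee43cf73855703a0fe4dd073

The 8-byte key repeats, so the effective keystream is 9a 2c a4 16 eb 77 76 d0 9a 2c a4 16.
byte 0: 74 XOR 9a = ee
byte 1: 6f XOR 2c = 43
byte 2: 6b XOR a4 = cf
byte 3: 65 XOR 16 = 73
byte 4: 6e XOR eb = 85
byte 5: 20 XOR 77 = 57
byte 6: 75 XOR 76 = 03
byte 7: 70 XOR d0 = a0
byte 8: 64 XOR 9a = fe
byte 9: 61 XOR 2c = 4d
byte 10: 74 XOR a4 = d0
byte 11: 65 XOR 16 = 73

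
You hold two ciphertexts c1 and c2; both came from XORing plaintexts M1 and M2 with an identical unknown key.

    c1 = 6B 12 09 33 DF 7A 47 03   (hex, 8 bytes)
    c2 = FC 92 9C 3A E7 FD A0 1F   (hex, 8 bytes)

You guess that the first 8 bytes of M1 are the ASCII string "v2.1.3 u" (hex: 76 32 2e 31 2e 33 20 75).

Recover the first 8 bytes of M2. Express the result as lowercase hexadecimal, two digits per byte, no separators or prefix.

e1b2bb3816b4c769

First, c1 ⊕ c2 = (M1 ⊕ K) ⊕ (M2 ⊕ K) = M1 ⊕ M2, so the key drops out. Then M2 = (M1 ⊕ M2) ⊕ M1 over the first 8 bytes.
byte 0: (6b ^ fc) ^ 76 = 97 ^ 76 = e1
byte 1: (12 ^ 92) ^ 32 = 80 ^ 32 = b2
byte 2: (09 ^ 9c) ^ 2e = 95 ^ 2e = bb
byte 3: (33 ^ 3a) ^ 31 = 09 ^ 31 = 38
byte 4: (df ^ e7) ^ 2e = 38 ^ 2e = 16
byte 5: (7a ^ fd) ^ 33 = 87 ^ 33 = b4
byte 6: (47 ^ a0) ^ 20 = e7 ^ 20 = c7
byte 7: (03 ^ 1f) ^ 75 = 1c ^ 75 = 69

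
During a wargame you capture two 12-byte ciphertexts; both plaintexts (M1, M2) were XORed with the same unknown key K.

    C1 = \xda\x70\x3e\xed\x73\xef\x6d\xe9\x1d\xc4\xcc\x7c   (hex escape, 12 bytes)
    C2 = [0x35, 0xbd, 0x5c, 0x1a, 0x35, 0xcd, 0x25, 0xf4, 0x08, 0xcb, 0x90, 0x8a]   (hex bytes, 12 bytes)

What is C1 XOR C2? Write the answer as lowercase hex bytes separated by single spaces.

C1 ⊕ C2 = (M1 ⊕ K) ⊕ (M2 ⊕ K) = M1 ⊕ M2 — the shared key cancels under XOR.
11011010 ⊕ 00110101 = 11101111
01110000 ⊕ 10111101 = 11001101
00111110 ⊕ 01011100 = 01100010
11101101 ⊕ 00011010 = 11110111
01110011 ⊕ 00110101 = 01000110
11101111 ⊕ 11001101 = 00100010
01101101 ⊕ 00100101 = 01001000
11101001 ⊕ 11110100 = 00011101
00011101 ⊕ 00001000 = 00010101
11000100 ⊕ 11001011 = 00001111
11001100 ⊕ 10010000 = 01011100
01111100 ⊕ 10001010 = 11110110

ef cd 62 f7 46 22 48 1d 15 0f 5c f6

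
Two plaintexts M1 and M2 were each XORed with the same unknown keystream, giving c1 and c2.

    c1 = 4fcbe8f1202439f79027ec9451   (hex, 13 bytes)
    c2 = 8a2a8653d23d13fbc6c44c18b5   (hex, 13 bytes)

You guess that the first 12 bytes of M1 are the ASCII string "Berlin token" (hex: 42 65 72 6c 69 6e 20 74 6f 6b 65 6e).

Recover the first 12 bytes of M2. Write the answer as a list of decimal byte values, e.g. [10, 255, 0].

First, c1 ⊕ c2 = (M1 ⊕ K) ⊕ (M2 ⊕ K) = M1 ⊕ M2, so the key drops out. Then M2 = (M1 ⊕ M2) ⊕ M1 over the first 12 bytes.
byte 0: (4f xor 8a) xor 42 = c5 xor 42 = 87
byte 1: (cb xor 2a) xor 65 = e1 xor 65 = 84
byte 2: (e8 xor 86) xor 72 = 6e xor 72 = 1c
byte 3: (f1 xor 53) xor 6c = a2 xor 6c = ce
byte 4: (20 xor d2) xor 69 = f2 xor 69 = 9b
byte 5: (24 xor 3d) xor 6e = 19 xor 6e = 77
byte 6: (39 xor 13) xor 20 = 2a xor 20 = 0a
byte 7: (f7 xor fb) xor 74 = 0c xor 74 = 78
byte 8: (90 xor c6) xor 6f = 56 xor 6f = 39
byte 9: (27 xor c4) xor 6b = e3 xor 6b = 88
byte 10: (ec xor 4c) xor 65 = a0 xor 65 = c5
byte 11: (94 xor 18) xor 6e = 8c xor 6e = e2

[135, 132, 28, 206, 155, 119, 10, 120, 57, 136, 197, 226]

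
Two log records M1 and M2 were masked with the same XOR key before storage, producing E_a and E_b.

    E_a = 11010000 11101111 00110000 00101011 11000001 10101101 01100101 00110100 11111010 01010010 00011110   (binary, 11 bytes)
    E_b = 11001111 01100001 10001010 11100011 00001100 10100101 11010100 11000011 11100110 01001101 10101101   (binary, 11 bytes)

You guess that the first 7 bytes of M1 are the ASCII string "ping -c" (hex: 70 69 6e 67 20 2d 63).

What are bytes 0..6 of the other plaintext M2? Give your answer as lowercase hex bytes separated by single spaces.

6f e7 d4 af ed 25 d2

First, E_a ⊕ E_b = (M1 ⊕ K) ⊕ (M2 ⊕ K) = M1 ⊕ M2, so the key drops out. Then M2 = (M1 ⊕ M2) ⊕ M1 over the first 7 bytes.
byte 0: (d0 ^ cf) ^ 70 = 1f ^ 70 = 6f
byte 1: (ef ^ 61) ^ 69 = 8e ^ 69 = e7
byte 2: (30 ^ 8a) ^ 6e = ba ^ 6e = d4
byte 3: (2b ^ e3) ^ 67 = c8 ^ 67 = af
byte 4: (c1 ^ 0c) ^ 20 = cd ^ 20 = ed
byte 5: (ad ^ a5) ^ 2d = 08 ^ 2d = 25
byte 6: (65 ^ d4) ^ 63 = b1 ^ 63 = d2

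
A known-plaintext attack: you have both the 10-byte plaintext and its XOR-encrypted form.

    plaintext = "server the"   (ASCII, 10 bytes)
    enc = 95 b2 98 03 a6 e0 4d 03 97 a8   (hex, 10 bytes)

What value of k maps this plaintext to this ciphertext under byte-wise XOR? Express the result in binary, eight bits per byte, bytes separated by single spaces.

11100110 11010111 11101010 01110101 11000011 10010010 01101101 01110111 11111111 11001101

Since enc = plaintext ⊕ k, XORing both sides with plaintext gives k = plaintext ⊕ enc.
73 XOR 95 = e6
65 XOR b2 = d7
72 XOR 98 = ea
76 XOR 03 = 75
65 XOR a6 = c3
72 XOR e0 = 92
20 XOR 4d = 6d
74 XOR 03 = 77
68 XOR 97 = ff
65 XOR a8 = cd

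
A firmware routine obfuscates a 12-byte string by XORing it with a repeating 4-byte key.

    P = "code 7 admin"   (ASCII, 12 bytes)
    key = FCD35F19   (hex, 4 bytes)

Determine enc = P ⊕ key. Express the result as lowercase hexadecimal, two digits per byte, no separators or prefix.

9fbc3b7cdce47f7898be3677

The 4-byte key repeats, so the effective keystream is fc d3 5f 19 fc d3 5f 19 fc d3 5f 19.
byte 0:  99 ⊕ 252 = 159
byte 1: 111 ⊕ 211 = 188
byte 2: 100 ⊕  95 =  59
byte 3: 101 ⊕  25 = 124
byte 4:  32 ⊕ 252 = 220
byte 5:  55 ⊕ 211 = 228
byte 6:  32 ⊕  95 = 127
byte 7:  97 ⊕  25 = 120
byte 8: 100 ⊕ 252 = 152
byte 9: 109 ⊕ 211 = 190
byte 10: 105 ⊕  95 =  54
byte 11: 110 ⊕  25 = 119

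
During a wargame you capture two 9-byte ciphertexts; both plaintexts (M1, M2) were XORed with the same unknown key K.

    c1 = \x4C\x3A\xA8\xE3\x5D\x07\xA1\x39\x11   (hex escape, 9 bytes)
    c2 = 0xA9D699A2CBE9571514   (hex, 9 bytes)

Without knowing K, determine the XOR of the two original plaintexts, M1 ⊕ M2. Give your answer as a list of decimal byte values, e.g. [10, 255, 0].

c1 ⊕ c2 = (M1 ⊕ K) ⊕ (M2 ⊕ K) = M1 ⊕ M2 — the shared key cancels under XOR.
01001100 XOR 10101001 = 11100101
00111010 XOR 11010110 = 11101100
10101000 XOR 10011001 = 00110001
11100011 XOR 10100010 = 01000001
01011101 XOR 11001011 = 10010110
00000111 XOR 11101001 = 11101110
10100001 XOR 01010111 = 11110110
00111001 XOR 00010101 = 00101100
00010001 XOR 00010100 = 00000101

[229, 236, 49, 65, 150, 238, 246, 44, 5]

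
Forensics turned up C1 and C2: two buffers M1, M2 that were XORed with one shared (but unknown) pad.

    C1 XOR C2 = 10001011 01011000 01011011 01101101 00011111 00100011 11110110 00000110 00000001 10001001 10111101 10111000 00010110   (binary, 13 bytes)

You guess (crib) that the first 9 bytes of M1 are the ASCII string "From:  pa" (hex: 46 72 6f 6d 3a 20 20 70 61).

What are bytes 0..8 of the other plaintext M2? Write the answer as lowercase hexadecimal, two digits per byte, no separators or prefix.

Since C1 ⊕ C2 = M1 ⊕ M2, XORing with the guessed M1 bytes yields the corresponding M2 bytes: M2 = (C1 ⊕ C2) ⊕ M1.
byte 0: 8b XOR 46 = cd
byte 1: 58 XOR 72 = 2a
byte 2: 5b XOR 6f = 34
byte 3: 6d XOR 6d = 00
byte 4: 1f XOR 3a = 25
byte 5: 23 XOR 20 = 03
byte 6: f6 XOR 20 = d6
byte 7: 06 XOR 70 = 76
byte 8: 01 XOR 61 = 60

cd2a34002503d67660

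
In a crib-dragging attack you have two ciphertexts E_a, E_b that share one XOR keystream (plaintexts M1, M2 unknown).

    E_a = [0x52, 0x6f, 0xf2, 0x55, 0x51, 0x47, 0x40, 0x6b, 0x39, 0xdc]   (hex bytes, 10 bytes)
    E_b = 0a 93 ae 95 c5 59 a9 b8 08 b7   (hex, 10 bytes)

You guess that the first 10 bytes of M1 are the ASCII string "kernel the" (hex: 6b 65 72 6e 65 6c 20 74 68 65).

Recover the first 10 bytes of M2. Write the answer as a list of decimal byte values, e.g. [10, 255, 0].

[51, 153, 46, 174, 241, 114, 201, 167, 89, 14]

First, E_a ⊕ E_b = (M1 ⊕ K) ⊕ (M2 ⊕ K) = M1 ⊕ M2, so the key drops out. Then M2 = (M1 ⊕ M2) ⊕ M1 over the first 10 bytes.
byte 0: (52 ^ 0a) ^ 6b = 58 ^ 6b = 33
byte 1: (6f ^ 93) ^ 65 = fc ^ 65 = 99
byte 2: (f2 ^ ae) ^ 72 = 5c ^ 72 = 2e
byte 3: (55 ^ 95) ^ 6e = c0 ^ 6e = ae
byte 4: (51 ^ c5) ^ 65 = 94 ^ 65 = f1
byte 5: (47 ^ 59) ^ 6c = 1e ^ 6c = 72
byte 6: (40 ^ a9) ^ 20 = e9 ^ 20 = c9
byte 7: (6b ^ b8) ^ 74 = d3 ^ 74 = a7
byte 8: (39 ^ 08) ^ 68 = 31 ^ 68 = 59
byte 9: (dc ^ b7) ^ 65 = 6b ^ 65 = 0e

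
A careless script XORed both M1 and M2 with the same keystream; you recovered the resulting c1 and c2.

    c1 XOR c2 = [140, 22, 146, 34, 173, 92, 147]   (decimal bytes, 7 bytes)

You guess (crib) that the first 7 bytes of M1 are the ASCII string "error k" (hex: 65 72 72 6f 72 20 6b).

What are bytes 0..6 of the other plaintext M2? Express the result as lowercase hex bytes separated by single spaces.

Since c1 ⊕ c2 = M1 ⊕ M2, XORing with the guessed M1 bytes yields the corresponding M2 bytes: M2 = (c1 ⊕ c2) ⊕ M1.
byte 0: 10001100 XOR 01100101 = 11101001
byte 1: 00010110 XOR 01110010 = 01100100
byte 2: 10010010 XOR 01110010 = 11100000
byte 3: 00100010 XOR 01101111 = 01001101
byte 4: 10101101 XOR 01110010 = 11011111
byte 5: 01011100 XOR 00100000 = 01111100
byte 6: 10010011 XOR 01101011 = 11111000

e9 64 e0 4d df 7c f8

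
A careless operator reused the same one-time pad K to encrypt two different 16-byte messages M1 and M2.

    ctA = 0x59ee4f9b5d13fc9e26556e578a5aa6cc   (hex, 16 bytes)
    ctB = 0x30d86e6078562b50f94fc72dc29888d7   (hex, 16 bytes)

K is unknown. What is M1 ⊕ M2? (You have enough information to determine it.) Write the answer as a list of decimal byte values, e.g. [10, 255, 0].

ctA ⊕ ctB = (M1 ⊕ K) ⊕ (M2 ⊕ K) = M1 ⊕ M2 — the shared key cancels under XOR.
59 ⊕ 30 = 69
ee ⊕ d8 = 36
4f ⊕ 6e = 21
9b ⊕ 60 = fb
5d ⊕ 78 = 25
13 ⊕ 56 = 45
fc ⊕ 2b = d7
9e ⊕ 50 = ce
26 ⊕ f9 = df
55 ⊕ 4f = 1a
6e ⊕ c7 = a9
57 ⊕ 2d = 7a
8a ⊕ c2 = 48
5a ⊕ 98 = c2
a6 ⊕ 88 = 2e
cc ⊕ d7 = 1b

[105, 54, 33, 251, 37, 69, 215, 206, 223, 26, 169, 122, 72, 194, 46, 27]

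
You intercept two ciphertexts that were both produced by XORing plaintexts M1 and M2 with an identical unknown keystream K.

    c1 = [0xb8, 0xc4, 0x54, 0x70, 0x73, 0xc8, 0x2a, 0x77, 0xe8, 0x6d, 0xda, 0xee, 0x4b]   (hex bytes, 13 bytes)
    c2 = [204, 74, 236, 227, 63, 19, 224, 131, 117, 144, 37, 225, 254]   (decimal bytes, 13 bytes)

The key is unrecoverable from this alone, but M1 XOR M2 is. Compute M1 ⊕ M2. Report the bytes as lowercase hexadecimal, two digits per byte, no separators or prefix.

c1 ⊕ c2 = (M1 ⊕ K) ⊕ (M2 ⊕ K) = M1 ⊕ M2 — the shared key cancels under XOR.
b8 ^ cc = 74
c4 ^ 4a = 8e
54 ^ ec = b8
70 ^ e3 = 93
73 ^ 3f = 4c
c8 ^ 13 = db
2a ^ e0 = ca
77 ^ 83 = f4
e8 ^ 75 = 9d
6d ^ 90 = fd
da ^ 25 = ff
ee ^ e1 = 0f
4b ^ fe = b5

748eb8934cdbcaf49dfdff0fb5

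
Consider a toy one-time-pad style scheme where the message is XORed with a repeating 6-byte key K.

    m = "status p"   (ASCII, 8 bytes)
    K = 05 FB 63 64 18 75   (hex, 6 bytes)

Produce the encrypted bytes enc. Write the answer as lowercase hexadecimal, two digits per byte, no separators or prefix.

The 6-byte key repeats, so the effective keystream is 05 fb 63 64 18 75 05 fb.
byte 0: 73 XOR 05 = 76
byte 1: 74 XOR fb = 8f
byte 2: 61 XOR 63 = 02
byte 3: 74 XOR 64 = 10
byte 4: 75 XOR 18 = 6d
byte 5: 73 XOR 75 = 06
byte 6: 20 XOR 05 = 25
byte 7: 70 XOR fb = 8b

768f02106d06258b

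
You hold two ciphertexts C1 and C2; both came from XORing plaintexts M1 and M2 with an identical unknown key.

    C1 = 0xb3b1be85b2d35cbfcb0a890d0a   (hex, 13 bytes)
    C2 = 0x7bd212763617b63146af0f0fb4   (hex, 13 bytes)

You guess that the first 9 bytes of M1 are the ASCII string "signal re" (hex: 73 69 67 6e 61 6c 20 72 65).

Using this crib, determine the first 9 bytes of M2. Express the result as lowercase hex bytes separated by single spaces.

First, C1 ⊕ C2 = (M1 ⊕ K) ⊕ (M2 ⊕ K) = M1 ⊕ M2, so the key drops out. Then M2 = (M1 ⊕ M2) ⊕ M1 over the first 9 bytes.
byte 0: (b3 ^ 7b) ^ 73 = c8 ^ 73 = bb
byte 1: (b1 ^ d2) ^ 69 = 63 ^ 69 = 0a
byte 2: (be ^ 12) ^ 67 = ac ^ 67 = cb
byte 3: (85 ^ 76) ^ 6e = f3 ^ 6e = 9d
byte 4: (b2 ^ 36) ^ 61 = 84 ^ 61 = e5
byte 5: (d3 ^ 17) ^ 6c = c4 ^ 6c = a8
byte 6: (5c ^ b6) ^ 20 = ea ^ 20 = ca
byte 7: (bf ^ 31) ^ 72 = 8e ^ 72 = fc
byte 8: (cb ^ 46) ^ 65 = 8d ^ 65 = e8

bb 0a cb 9d e5 a8 ca fc e8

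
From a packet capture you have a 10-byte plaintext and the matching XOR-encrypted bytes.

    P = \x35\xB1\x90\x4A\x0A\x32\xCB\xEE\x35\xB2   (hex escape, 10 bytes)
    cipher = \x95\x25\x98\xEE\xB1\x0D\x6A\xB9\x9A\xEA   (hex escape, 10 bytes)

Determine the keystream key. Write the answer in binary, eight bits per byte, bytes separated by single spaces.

Since cipher = P ⊕ key, XORing both sides with P gives key = P ⊕ cipher.
byte 0: 35 ⊕ 95 = a0
byte 1: b1 ⊕ 25 = 94
byte 2: 90 ⊕ 98 = 08
byte 3: 4a ⊕ ee = a4
byte 4: 0a ⊕ b1 = bb
byte 5: 32 ⊕ 0d = 3f
byte 6: cb ⊕ 6a = a1
byte 7: ee ⊕ b9 = 57
byte 8: 35 ⊕ 9a = af
byte 9: b2 ⊕ ea = 58

10100000 10010100 00001000 10100100 10111011 00111111 10100001 01010111 10101111 01011000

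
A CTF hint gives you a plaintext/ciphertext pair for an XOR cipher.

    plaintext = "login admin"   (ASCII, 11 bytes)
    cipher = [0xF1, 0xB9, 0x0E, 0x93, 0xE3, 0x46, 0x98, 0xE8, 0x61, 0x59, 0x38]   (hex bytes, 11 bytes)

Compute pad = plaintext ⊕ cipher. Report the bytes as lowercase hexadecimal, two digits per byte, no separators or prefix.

9dd669fa8d66f98c0c3056

Since cipher = plaintext ⊕ pad, XORing both sides with plaintext gives pad = plaintext ⊕ cipher.
6c xor f1 = 9d
6f xor b9 = d6
67 xor 0e = 69
69 xor 93 = fa
6e xor e3 = 8d
20 xor 46 = 66
61 xor 98 = f9
64 xor e8 = 8c
6d xor 61 = 0c
69 xor 59 = 30
6e xor 38 = 56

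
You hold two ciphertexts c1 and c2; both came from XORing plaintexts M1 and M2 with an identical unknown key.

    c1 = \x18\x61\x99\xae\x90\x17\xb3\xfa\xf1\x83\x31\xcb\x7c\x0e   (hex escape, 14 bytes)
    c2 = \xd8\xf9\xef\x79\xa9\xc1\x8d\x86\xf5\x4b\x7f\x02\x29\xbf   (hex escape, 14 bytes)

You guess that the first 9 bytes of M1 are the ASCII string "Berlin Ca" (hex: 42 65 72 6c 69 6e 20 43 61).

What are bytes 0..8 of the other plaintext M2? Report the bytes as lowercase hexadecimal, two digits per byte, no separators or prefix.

First, c1 ⊕ c2 = (M1 ⊕ K) ⊕ (M2 ⊕ K) = M1 ⊕ M2, so the key drops out. Then M2 = (M1 ⊕ M2) ⊕ M1 over the first 9 bytes.
byte 0: (18 XOR d8) XOR 42 = c0 XOR 42 = 82
byte 1: (61 XOR f9) XOR 65 = 98 XOR 65 = fd
byte 2: (99 XOR ef) XOR 72 = 76 XOR 72 = 04
byte 3: (ae XOR 79) XOR 6c = d7 XOR 6c = bb
byte 4: (90 XOR a9) XOR 69 = 39 XOR 69 = 50
byte 5: (17 XOR c1) XOR 6e = d6 XOR 6e = b8
byte 6: (b3 XOR 8d) XOR 20 = 3e XOR 20 = 1e
byte 7: (fa XOR 86) XOR 43 = 7c XOR 43 = 3f
byte 8: (f1 XOR f5) XOR 61 = 04 XOR 61 = 65

82fd04bb50b81e3f65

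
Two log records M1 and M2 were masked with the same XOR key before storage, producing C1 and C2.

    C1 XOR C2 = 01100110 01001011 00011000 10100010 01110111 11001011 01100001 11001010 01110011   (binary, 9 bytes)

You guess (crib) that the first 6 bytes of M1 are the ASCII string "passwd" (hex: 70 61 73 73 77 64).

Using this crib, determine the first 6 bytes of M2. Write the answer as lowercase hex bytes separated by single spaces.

16 2a 6b d1 00 af

Since C1 ⊕ C2 = M1 ⊕ M2, XORing with the guessed M1 bytes yields the corresponding M2 bytes: M2 = (C1 ⊕ C2) ⊕ M1.
102 XOR 112 =  22
 75 XOR  97 =  42
 24 XOR 115 = 107
162 XOR 115 = 209
119 XOR 119 =   0
203 XOR 100 = 175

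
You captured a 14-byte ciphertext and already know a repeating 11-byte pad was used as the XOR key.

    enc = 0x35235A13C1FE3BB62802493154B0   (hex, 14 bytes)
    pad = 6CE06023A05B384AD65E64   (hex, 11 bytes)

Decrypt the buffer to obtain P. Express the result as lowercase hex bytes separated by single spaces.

59 c3 3a 30 61 a5 03 fc fe 5c 2d 5d b4 d0

The 11-byte key repeats, so the effective keystream is 6c e0 60 23 a0 5b 38 4a d6 5e 64 6c e0 60.
byte 0: 00110101 ⊕ 01101100 = 01011001
byte 1: 00100011 ⊕ 11100000 = 11000011
byte 2: 01011010 ⊕ 01100000 = 00111010
byte 3: 00010011 ⊕ 00100011 = 00110000
byte 4: 11000001 ⊕ 10100000 = 01100001
byte 5: 11111110 ⊕ 01011011 = 10100101
byte 6: 00111011 ⊕ 00111000 = 00000011
byte 7: 10110110 ⊕ 01001010 = 11111100
byte 8: 00101000 ⊕ 11010110 = 11111110
byte 9: 00000010 ⊕ 01011110 = 01011100
byte 10: 01001001 ⊕ 01100100 = 00101101
byte 11: 00110001 ⊕ 01101100 = 01011101
byte 12: 01010100 ⊕ 11100000 = 10110100
byte 13: 10110000 ⊕ 01100000 = 11010000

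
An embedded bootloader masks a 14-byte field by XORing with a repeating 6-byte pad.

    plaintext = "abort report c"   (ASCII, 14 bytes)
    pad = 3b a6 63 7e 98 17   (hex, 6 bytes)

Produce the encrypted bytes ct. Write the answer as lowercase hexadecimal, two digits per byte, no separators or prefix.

The 6-byte key repeats, so the effective keystream is 3b a6 63 7e 98 17 3b a6 63 7e 98 17 3b a6.
byte 0: 61 ^ 3b = 5a
byte 1: 62 ^ a6 = c4
byte 2: 6f ^ 63 = 0c
byte 3: 72 ^ 7e = 0c
byte 4: 74 ^ 98 = ec
byte 5: 20 ^ 17 = 37
byte 6: 72 ^ 3b = 49
byte 7: 65 ^ a6 = c3
byte 8: 70 ^ 63 = 13
byte 9: 6f ^ 7e = 11
byte 10: 72 ^ 98 = ea
byte 11: 74 ^ 17 = 63
byte 12: 20 ^ 3b = 1b
byte 13: 63 ^ a6 = c5

5ac40c0cec3749c31311ea631bc5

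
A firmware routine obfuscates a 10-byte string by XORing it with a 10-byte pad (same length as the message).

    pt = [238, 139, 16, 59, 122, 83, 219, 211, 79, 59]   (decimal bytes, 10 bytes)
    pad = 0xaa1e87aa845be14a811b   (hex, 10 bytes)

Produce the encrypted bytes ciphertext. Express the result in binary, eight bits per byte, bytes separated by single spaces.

01000100 10010101 10010111 10010001 11111110 00001000 00111010 10011001 11001110 00100000

ee XOR aa = 44
8b XOR 1e = 95
10 XOR 87 = 97
3b XOR aa = 91
7a XOR 84 = fe
53 XOR 5b = 08
db XOR e1 = 3a
d3 XOR 4a = 99
4f XOR 81 = ce
3b XOR 1b = 20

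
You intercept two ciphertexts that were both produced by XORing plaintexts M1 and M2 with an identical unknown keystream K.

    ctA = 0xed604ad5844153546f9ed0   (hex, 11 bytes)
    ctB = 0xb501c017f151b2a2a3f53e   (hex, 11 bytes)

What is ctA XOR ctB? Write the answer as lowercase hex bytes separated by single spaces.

58 61 8a c2 75 10 e1 f6 cc 6b ee

ctA ⊕ ctB = (M1 ⊕ K) ⊕ (M2 ⊕ K) = M1 ⊕ M2 — the shared key cancels under XOR.
ed ⊕ b5 = 58
60 ⊕ 01 = 61
4a ⊕ c0 = 8a
d5 ⊕ 17 = c2
84 ⊕ f1 = 75
41 ⊕ 51 = 10
53 ⊕ b2 = e1
54 ⊕ a2 = f6
6f ⊕ a3 = cc
9e ⊕ f5 = 6b
d0 ⊕ 3e = ee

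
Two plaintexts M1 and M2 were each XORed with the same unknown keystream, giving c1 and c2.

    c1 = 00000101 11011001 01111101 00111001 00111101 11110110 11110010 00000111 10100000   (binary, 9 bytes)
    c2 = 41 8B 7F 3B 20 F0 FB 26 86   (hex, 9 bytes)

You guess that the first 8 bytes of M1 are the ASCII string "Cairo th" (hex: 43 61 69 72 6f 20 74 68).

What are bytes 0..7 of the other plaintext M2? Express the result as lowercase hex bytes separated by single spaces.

First, c1 ⊕ c2 = (M1 ⊕ K) ⊕ (M2 ⊕ K) = M1 ⊕ M2, so the key drops out. Then M2 = (M1 ⊕ M2) ⊕ M1 over the first 8 bytes.
byte 0: (05 ⊕ 41) ⊕ 43 = 44 ⊕ 43 = 07
byte 1: (d9 ⊕ 8b) ⊕ 61 = 52 ⊕ 61 = 33
byte 2: (7d ⊕ 7f) ⊕ 69 = 02 ⊕ 69 = 6b
byte 3: (39 ⊕ 3b) ⊕ 72 = 02 ⊕ 72 = 70
byte 4: (3d ⊕ 20) ⊕ 6f = 1d ⊕ 6f = 72
byte 5: (f6 ⊕ f0) ⊕ 20 = 06 ⊕ 20 = 26
byte 6: (f2 ⊕ fb) ⊕ 74 = 09 ⊕ 74 = 7d
byte 7: (07 ⊕ 26) ⊕ 68 = 21 ⊕ 68 = 49

07 33 6b 70 72 26 7d 49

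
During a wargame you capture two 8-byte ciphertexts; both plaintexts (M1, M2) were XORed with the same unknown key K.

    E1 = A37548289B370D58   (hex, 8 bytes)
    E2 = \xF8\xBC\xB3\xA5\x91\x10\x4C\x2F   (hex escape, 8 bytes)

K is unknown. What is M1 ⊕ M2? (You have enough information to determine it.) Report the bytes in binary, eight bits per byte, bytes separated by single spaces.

01011011 11001001 11111011 10001101 00001010 00100111 01000001 01110111

E1 ⊕ E2 = (M1 ⊕ K) ⊕ (M2 ⊕ K) = M1 ⊕ M2 — the shared key cancels under XOR.
byte 0: a3 ^ f8 = 5b
byte 1: 75 ^ bc = c9
byte 2: 48 ^ b3 = fb
byte 3: 28 ^ a5 = 8d
byte 4: 9b ^ 91 = 0a
byte 5: 37 ^ 10 = 27
byte 6: 0d ^ 4c = 41
byte 7: 58 ^ 2f = 77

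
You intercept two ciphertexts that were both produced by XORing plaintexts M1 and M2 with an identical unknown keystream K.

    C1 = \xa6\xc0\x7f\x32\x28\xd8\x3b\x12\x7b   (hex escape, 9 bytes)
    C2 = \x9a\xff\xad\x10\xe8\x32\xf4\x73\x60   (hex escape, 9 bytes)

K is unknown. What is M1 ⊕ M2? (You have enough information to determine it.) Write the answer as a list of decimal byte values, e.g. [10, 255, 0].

[60, 63, 210, 34, 192, 234, 207, 97, 27]

C1 ⊕ C2 = (M1 ⊕ K) ⊕ (M2 ⊕ K) = M1 ⊕ M2 — the shared key cancels under XOR.
a6 xor 9a = 3c
c0 xor ff = 3f
7f xor ad = d2
32 xor 10 = 22
28 xor e8 = c0
d8 xor 32 = ea
3b xor f4 = cf
12 xor 73 = 61
7b xor 60 = 1b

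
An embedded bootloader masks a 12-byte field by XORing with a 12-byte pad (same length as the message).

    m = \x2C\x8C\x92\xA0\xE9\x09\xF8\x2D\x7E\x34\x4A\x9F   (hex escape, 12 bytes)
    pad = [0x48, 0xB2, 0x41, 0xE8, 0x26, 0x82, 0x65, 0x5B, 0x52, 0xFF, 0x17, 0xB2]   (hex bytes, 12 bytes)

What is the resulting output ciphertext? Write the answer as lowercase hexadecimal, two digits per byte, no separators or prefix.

643ed348cf8b9d762ccb5d2d

XOR is its own inverse, so applying the key byte-wise gives the result directly.
byte 0: 2c ^ 48 = 64
byte 1: 8c ^ b2 = 3e
byte 2: 92 ^ 41 = d3
byte 3: a0 ^ e8 = 48
byte 4: e9 ^ 26 = cf
byte 5: 09 ^ 82 = 8b
byte 6: f8 ^ 65 = 9d
byte 7: 2d ^ 5b = 76
byte 8: 7e ^ 52 = 2c
byte 9: 34 ^ ff = cb
byte 10: 4a ^ 17 = 5d
byte 11: 9f ^ b2 = 2d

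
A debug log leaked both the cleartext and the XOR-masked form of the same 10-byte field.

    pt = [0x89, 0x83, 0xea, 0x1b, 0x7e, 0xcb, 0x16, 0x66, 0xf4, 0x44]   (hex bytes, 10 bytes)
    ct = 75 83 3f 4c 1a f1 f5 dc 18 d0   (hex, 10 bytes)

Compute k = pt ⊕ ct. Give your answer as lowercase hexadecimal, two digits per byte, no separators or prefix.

Since ct = pt ⊕ k, XORing both sides with pt gives k = pt ⊕ ct.
137 ⊕ 117 = 252
131 ⊕ 131 =   0
234 ⊕  63 = 213
 27 ⊕  76 =  87
126 ⊕  26 = 100
203 ⊕ 241 =  58
 22 ⊕ 245 = 227
102 ⊕ 220 = 186
244 ⊕  24 = 236
 68 ⊕ 208 = 148

fc00d557643ae3baec94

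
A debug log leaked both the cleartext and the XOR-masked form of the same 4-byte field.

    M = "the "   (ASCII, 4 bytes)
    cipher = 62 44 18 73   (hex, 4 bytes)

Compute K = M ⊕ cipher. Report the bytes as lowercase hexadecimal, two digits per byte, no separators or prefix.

162c7d53

Since cipher = M ⊕ K, XORing both sides with M gives K = M ⊕ cipher.
74 ^ 62 = 16
68 ^ 44 = 2c
65 ^ 18 = 7d
20 ^ 73 = 53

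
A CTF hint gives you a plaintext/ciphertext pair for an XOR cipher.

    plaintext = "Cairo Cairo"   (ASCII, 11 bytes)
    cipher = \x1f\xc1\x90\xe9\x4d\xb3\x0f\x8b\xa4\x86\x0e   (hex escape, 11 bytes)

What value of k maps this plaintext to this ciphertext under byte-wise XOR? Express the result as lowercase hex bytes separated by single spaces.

Since cipher = plaintext ⊕ k, XORing both sides with plaintext gives k = plaintext ⊕ cipher.
 67 ^  31 =  92
 97 ^ 193 = 160
105 ^ 144 = 249
114 ^ 233 = 155
111 ^  77 =  34
 32 ^ 179 = 147
 67 ^  15 =  76
 97 ^ 139 = 234
105 ^ 164 = 205
114 ^ 134 = 244
111 ^  14 =  97

5c a0 f9 9b 22 93 4c ea cd f4 61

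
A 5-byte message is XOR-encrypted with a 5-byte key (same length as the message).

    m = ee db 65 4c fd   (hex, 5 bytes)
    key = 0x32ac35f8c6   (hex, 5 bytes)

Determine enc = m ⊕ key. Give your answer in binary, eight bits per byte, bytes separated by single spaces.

11011100 01110111 01010000 10110100 00111011

byte 0: ee ⊕ 32 = dc
byte 1: db ⊕ ac = 77
byte 2: 65 ⊕ 35 = 50
byte 3: 4c ⊕ f8 = b4
byte 4: fd ⊕ c6 = 3b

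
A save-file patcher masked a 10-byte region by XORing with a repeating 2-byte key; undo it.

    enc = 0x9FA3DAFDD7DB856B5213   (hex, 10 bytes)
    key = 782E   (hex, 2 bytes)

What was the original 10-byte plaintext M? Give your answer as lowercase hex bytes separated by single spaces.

The 2-byte key repeats, so the effective keystream is 78 2e 78 2e 78 2e 78 2e 78 2e.
byte 0: 10011111 ⊕ 01111000 = 11100111
byte 1: 10100011 ⊕ 00101110 = 10001101
byte 2: 11011010 ⊕ 01111000 = 10100010
byte 3: 11111101 ⊕ 00101110 = 11010011
byte 4: 11010111 ⊕ 01111000 = 10101111
byte 5: 11011011 ⊕ 00101110 = 11110101
byte 6: 10000101 ⊕ 01111000 = 11111101
byte 7: 01101011 ⊕ 00101110 = 01000101
byte 8: 01010010 ⊕ 01111000 = 00101010
byte 9: 00010011 ⊕ 00101110 = 00111101

e7 8d a2 d3 af f5 fd 45 2a 3d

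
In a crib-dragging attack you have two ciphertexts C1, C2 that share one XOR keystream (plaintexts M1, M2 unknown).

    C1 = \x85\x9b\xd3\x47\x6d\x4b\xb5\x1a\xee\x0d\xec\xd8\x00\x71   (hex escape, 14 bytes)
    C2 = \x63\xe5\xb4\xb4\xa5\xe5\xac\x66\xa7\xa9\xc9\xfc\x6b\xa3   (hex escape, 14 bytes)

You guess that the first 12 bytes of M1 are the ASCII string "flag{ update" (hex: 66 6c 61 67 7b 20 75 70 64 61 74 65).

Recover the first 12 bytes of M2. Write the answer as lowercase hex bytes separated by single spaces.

First, C1 ⊕ C2 = (M1 ⊕ K) ⊕ (M2 ⊕ K) = M1 ⊕ M2, so the key drops out. Then M2 = (M1 ⊕ M2) ⊕ M1 over the first 12 bytes.
byte 0: (85 xor 63) xor 66 = e6 xor 66 = 80
byte 1: (9b xor e5) xor 6c = 7e xor 6c = 12
byte 2: (d3 xor b4) xor 61 = 67 xor 61 = 06
byte 3: (47 xor b4) xor 67 = f3 xor 67 = 94
byte 4: (6d xor a5) xor 7b = c8 xor 7b = b3
byte 5: (4b xor e5) xor 20 = ae xor 20 = 8e
byte 6: (b5 xor ac) xor 75 = 19 xor 75 = 6c
byte 7: (1a xor 66) xor 70 = 7c xor 70 = 0c
byte 8: (ee xor a7) xor 64 = 49 xor 64 = 2d
byte 9: (0d xor a9) xor 61 = a4 xor 61 = c5
byte 10: (ec xor c9) xor 74 = 25 xor 74 = 51
byte 11: (d8 xor fc) xor 65 = 24 xor 65 = 41

80 12 06 94 b3 8e 6c 0c 2d c5 51 41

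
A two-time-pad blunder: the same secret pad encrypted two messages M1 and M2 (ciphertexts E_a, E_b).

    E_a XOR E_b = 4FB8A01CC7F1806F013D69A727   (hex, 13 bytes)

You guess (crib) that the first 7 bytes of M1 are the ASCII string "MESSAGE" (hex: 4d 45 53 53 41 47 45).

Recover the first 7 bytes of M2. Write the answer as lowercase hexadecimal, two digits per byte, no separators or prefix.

02fdf34f86b6c5

Since E_a ⊕ E_b = M1 ⊕ M2, XORing with the guessed M1 bytes yields the corresponding M2 bytes: M2 = (E_a ⊕ E_b) ⊕ M1.
4f XOR 4d = 02
b8 XOR 45 = fd
a0 XOR 53 = f3
1c XOR 53 = 4f
c7 XOR 41 = 86
f1 XOR 47 = b6
80 XOR 45 = c5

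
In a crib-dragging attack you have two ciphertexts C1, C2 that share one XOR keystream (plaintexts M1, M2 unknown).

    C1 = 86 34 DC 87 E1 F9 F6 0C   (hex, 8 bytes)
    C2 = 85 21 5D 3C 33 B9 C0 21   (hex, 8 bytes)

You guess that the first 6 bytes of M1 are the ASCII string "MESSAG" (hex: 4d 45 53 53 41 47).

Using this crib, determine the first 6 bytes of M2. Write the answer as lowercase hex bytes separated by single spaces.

First, C1 ⊕ C2 = (M1 ⊕ K) ⊕ (M2 ⊕ K) = M1 ⊕ M2, so the key drops out. Then M2 = (M1 ⊕ M2) ⊕ M1 over the first 6 bytes.
byte 0: (86 ⊕ 85) ⊕ 4d = 03 ⊕ 4d = 4e
byte 1: (34 ⊕ 21) ⊕ 45 = 15 ⊕ 45 = 50
byte 2: (dc ⊕ 5d) ⊕ 53 = 81 ⊕ 53 = d2
byte 3: (87 ⊕ 3c) ⊕ 53 = bb ⊕ 53 = e8
byte 4: (e1 ⊕ 33) ⊕ 41 = d2 ⊕ 41 = 93
byte 5: (f9 ⊕ b9) ⊕ 47 = 40 ⊕ 47 = 07

4e 50 d2 e8 93 07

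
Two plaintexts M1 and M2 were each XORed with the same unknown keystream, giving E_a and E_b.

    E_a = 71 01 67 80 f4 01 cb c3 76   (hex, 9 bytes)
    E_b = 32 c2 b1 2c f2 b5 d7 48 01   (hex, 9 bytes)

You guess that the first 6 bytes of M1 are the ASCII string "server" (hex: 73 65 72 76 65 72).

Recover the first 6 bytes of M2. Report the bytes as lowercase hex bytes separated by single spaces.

First, E_a ⊕ E_b = (M1 ⊕ K) ⊕ (M2 ⊕ K) = M1 ⊕ M2, so the key drops out. Then M2 = (M1 ⊕ M2) ⊕ M1 over the first 6 bytes.
byte 0: (71 xor 32) xor 73 = 43 xor 73 = 30
byte 1: (01 xor c2) xor 65 = c3 xor 65 = a6
byte 2: (67 xor b1) xor 72 = d6 xor 72 = a4
byte 3: (80 xor 2c) xor 76 = ac xor 76 = da
byte 4: (f4 xor f2) xor 65 = 06 xor 65 = 63
byte 5: (01 xor b5) xor 72 = b4 xor 72 = c6

30 a6 a4 da 63 c6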